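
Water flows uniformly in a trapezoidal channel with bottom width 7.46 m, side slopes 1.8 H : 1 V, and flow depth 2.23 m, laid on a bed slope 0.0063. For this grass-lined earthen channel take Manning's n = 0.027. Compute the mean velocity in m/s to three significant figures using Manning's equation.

A = (b + z·y)·y = (7.46 + 1.8×2.23)×2.23 = 25.59 m²
P = b + 2y√(1+z²) = 7.46 + 2×2.23×√(1+1.8²) = 16.64 m
R = A/P = 25.59/16.64 = 1.537 m
Q = (1/n)·A·R^(2/3)·S^(1/2) = (1/0.027) × 25.59 × 1.537^(2/3) × 0.0063^(1/2) = 100.2 m³/s
V = Q/A = 100.2/25.59 = 3.916 m/s

3.92 m/s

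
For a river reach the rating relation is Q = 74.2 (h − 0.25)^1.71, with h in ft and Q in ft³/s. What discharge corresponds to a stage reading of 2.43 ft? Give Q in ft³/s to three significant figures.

Q = 74.2 × (2.43 − 0.25)^1.71 = 74.2 × 2.18^1.71 = 281.3 ft³/s

281 ft³/s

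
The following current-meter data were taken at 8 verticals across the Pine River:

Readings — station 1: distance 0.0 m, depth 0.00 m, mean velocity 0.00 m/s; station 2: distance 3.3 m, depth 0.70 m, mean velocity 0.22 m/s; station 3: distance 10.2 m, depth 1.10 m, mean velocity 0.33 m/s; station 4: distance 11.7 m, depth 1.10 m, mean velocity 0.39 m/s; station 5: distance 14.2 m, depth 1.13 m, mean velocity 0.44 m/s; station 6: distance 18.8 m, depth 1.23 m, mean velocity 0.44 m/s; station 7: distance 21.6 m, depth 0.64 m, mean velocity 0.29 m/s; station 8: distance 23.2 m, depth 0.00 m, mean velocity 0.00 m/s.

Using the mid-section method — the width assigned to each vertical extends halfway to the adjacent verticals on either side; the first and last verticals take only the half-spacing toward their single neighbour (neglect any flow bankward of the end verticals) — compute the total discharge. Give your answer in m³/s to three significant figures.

w_2 = (10.2 − 0.0)/2 = 5.1 m; q_2 = 0.22 × 0.70 × 5.1 = 0.7854 m³/s
w_3 = (11.7 − 3.3)/2 = 4.2 m; q_3 = 0.33 × 1.10 × 4.2 = 1.525 m³/s
w_4 = (14.2 − 10.2)/2 = 2 m; q_4 = 0.39 × 1.10 × 2 = 0.8580 m³/s
w_5 = (18.8 − 11.7)/2 = 3.55 m; q_5 = 0.44 × 1.13 × 3.55 = 1.765 m³/s
w_6 = (21.6 − 14.2)/2 = 3.7 m; q_6 = 0.44 × 1.23 × 3.7 = 2.002 m³/s
w_7 = (23.2 − 18.8)/2 = 2.2 m; q_7 = 0.29 × 0.64 × 2.2 = 0.4083 m³/s
Stations 1, 8 contribute zero (depth or velocity is 0).
Q = Σ qᵢ = 7.344 m³/s

7.34 m³/s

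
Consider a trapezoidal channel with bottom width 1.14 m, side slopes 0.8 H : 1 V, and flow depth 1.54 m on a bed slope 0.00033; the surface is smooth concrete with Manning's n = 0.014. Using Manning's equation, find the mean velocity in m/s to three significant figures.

1.04 m/s

A = (b + z·y)·y = (1.14 + 0.8×1.54)×1.54 = 3.653 m²
P = b + 2y√(1+z²) = 1.14 + 2×1.54×√(1+0.8²) = 5.084 m
R = A/P = 3.653/5.084 = 0.7185 m
Q = (1/n)·A·R^(2/3)·S^(1/2) = (1/0.014) × 3.653 × 0.7185^(2/3) × 0.00033^(1/2) = 3.802 m³/s
V = Q/A = 3.802/3.653 = 1.041 m/s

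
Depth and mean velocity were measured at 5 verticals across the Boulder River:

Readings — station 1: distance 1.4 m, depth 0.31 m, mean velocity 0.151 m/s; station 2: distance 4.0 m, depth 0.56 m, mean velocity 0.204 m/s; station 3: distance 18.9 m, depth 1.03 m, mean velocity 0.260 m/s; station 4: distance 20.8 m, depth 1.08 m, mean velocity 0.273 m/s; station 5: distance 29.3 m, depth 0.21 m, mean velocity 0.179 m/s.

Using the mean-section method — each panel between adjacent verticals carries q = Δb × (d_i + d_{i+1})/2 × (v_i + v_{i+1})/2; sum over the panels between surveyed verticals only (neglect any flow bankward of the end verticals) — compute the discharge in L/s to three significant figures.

Panel 1-2: Δb = 2.6 m, d̄ = (0.31+0.56)/2 = 0.435, v̄ = (0.151+0.204)/2 = 0.1775 → q = 2.6×0.435×0.1775 = 0.2008 m³/s
Panel 2-3: Δb = 14.9 m, d̄ = (0.56+1.03)/2 = 0.795, v̄ = (0.204+0.260)/2 = 0.232 → q = 14.9×0.795×0.232 = 2.748 m³/s
Panel 3-4: Δb = 1.9 m, d̄ = (1.03+1.08)/2 = 1.055, v̄ = (0.260+0.273)/2 = 0.2665 → q = 1.9×1.055×0.2665 = 0.5342 m³/s
Panel 4-5: Δb = 8.5 m, d̄ = (1.08+0.21)/2 = 0.645, v̄ = (0.273+0.179)/2 = 0.226 → q = 8.5×0.645×0.226 = 1.239 m³/s
Q = Σ q = 4.722 m³/s
= 4.722 × 1000 = 4722 L/s

4720 L/s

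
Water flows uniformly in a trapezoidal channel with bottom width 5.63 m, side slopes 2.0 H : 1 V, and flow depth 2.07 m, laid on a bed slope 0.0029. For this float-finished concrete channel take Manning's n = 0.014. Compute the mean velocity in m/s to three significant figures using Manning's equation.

4.72 m/s

A = (b + z·y)·y = (5.63 + 2.0×2.07)×2.07 = 20.22 m²
P = b + 2y√(1+z²) = 5.63 + 2×2.07×√(1+2.0²) = 14.89 m
R = A/P = 20.22/14.89 = 1.358 m
Q = (1/n)·A·R^(2/3)·S^(1/2) = (1/0.014) × 20.22 × 1.358^(2/3) × 0.0029^(1/2) = 95.42 m³/s
V = Q/A = 95.42/20.22 = 4.718 m/s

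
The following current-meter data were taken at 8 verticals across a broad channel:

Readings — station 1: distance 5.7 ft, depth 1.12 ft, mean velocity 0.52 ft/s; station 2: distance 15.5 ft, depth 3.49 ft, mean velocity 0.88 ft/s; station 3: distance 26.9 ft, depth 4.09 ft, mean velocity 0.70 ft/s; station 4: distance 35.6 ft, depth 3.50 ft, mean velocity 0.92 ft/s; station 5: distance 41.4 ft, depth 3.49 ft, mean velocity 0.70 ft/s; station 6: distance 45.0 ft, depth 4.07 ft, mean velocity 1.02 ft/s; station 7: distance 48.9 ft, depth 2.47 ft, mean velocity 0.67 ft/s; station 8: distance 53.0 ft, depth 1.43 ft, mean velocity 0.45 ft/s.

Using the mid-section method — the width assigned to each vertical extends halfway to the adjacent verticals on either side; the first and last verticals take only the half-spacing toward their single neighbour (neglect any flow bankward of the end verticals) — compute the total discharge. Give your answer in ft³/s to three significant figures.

w_1 = (15.5 − 5.7)/2 = 4.9 ft; q_1 = 0.52 × 1.12 × 4.9 = 2.854 ft³/s
w_2 = (26.9 − 5.7)/2 = 10.6 ft; q_2 = 0.88 × 3.49 × 10.6 = 32.55 ft³/s
w_3 = (35.6 − 15.5)/2 = 10.05 ft; q_3 = 0.70 × 4.09 × 10.05 = 28.77 ft³/s
w_4 = (41.4 − 26.9)/2 = 7.25 ft; q_4 = 0.92 × 3.50 × 7.25 = 23.35 ft³/s
w_5 = (45.0 − 35.6)/2 = 4.7 ft; q_5 = 0.70 × 3.49 × 4.7 = 11.48 ft³/s
w_6 = (48.9 − 41.4)/2 = 3.75 ft; q_6 = 1.02 × 4.07 × 3.75 = 15.57 ft³/s
w_7 = (53.0 − 45.0)/2 = 4 ft; q_7 = 0.67 × 2.47 × 4 = 6.620 ft³/s
w_8 = (53.0 − 48.9)/2 = 2.05 ft; q_8 = 0.45 × 1.43 × 2.05 = 1.319 ft³/s
Q = Σ qᵢ = 122.5 ft³/s

123 ft³/s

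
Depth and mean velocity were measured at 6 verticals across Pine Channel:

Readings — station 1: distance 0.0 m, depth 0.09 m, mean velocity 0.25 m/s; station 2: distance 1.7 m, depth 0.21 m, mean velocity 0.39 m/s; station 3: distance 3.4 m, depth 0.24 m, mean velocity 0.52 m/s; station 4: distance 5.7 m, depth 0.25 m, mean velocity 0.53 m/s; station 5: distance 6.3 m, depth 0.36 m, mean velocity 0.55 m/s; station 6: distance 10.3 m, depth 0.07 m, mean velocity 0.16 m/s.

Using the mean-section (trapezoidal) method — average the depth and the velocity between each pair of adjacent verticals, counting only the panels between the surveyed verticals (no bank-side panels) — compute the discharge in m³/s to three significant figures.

0.956 m³/s

Panel 1-2: Δb = 1.7 m, d̄ = (0.09+0.21)/2 = 0.15, v̄ = (0.25+0.39)/2 = 0.32 → q = 1.7×0.15×0.32 = 0.08160 m³/s
Panel 2-3: Δb = 1.7 m, d̄ = (0.21+0.24)/2 = 0.225, v̄ = (0.39+0.52)/2 = 0.455 → q = 1.7×0.225×0.455 = 0.1740 m³/s
Panel 3-4: Δb = 2.3 m, d̄ = (0.24+0.25)/2 = 0.245, v̄ = (0.52+0.53)/2 = 0.525 → q = 2.3×0.245×0.525 = 0.2958 m³/s
Panel 4-5: Δb = 0.6 m, d̄ = (0.25+0.36)/2 = 0.305, v̄ = (0.53+0.55)/2 = 0.54 → q = 0.6×0.305×0.54 = 0.09882 m³/s
Panel 5-6: Δb = 4 m, d̄ = (0.36+0.07)/2 = 0.215, v̄ = (0.55+0.16)/2 = 0.355 → q = 4×0.215×0.355 = 0.3053 m³/s
Q = Σ q = 0.9556 m³/s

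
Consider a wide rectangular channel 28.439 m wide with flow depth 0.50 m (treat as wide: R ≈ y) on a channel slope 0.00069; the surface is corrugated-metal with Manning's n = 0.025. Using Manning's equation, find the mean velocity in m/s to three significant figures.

A = b·y = 28.439 × 0.50 = 14.22 m²
Wide channel: R ≈ y = 0.50 m
Q = (1/n)·A·R^(2/3)·S^(1/2) = (1/0.025) × 14.22 × 0.5000^(2/3) × 0.00069^(1/2) = 9.412 m³/s
V = Q/A = 9.412/14.22 = 0.6619 m/s

0.662 m/s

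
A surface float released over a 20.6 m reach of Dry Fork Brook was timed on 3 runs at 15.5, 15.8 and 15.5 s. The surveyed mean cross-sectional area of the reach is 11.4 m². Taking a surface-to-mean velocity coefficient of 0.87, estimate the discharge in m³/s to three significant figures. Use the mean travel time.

t̄ = (15.5 + 15.8 + 15.5) / 3 = 15.6 s
v_surface = L / t̄ = 20.6 / 15.6 = 1.321 m/s
v_mean = 0.87 × 1.321 = 1.149 m/s
Q = A × v_mean = 11.4 × 1.149 = 13.10 m³/s

13.1 m³/s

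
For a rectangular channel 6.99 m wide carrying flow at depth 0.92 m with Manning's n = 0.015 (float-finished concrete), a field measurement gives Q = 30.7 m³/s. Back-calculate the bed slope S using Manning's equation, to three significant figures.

0.00783

A = b·y = 6.99 × 0.92 = 6.431 m²
P = b + 2y = 6.99 + 2×0.92 = 8.830 m
R = A/P = 6.431/8.830 = 0.7283 m
S = (Q·n / (1·A·R^(2/3)))² = (30.7×0.015 / (1×6.431×0.8095))² = 0.007826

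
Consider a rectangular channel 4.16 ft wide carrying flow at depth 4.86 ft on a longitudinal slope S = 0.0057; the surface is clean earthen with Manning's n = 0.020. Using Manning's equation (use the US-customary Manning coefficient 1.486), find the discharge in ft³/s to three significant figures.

146 ft³/s

A = b·y = 4.16 × 4.86 = 20.22 ft²
P = b + 2y = 4.16 + 2×4.86 = 13.88 ft
R = A/P = 20.22/13.88 = 1.457 ft
Q = (1.486/n)·A·R^(2/3)·S^(1/2) = (1.486/0.020) × 20.22 × 1.457^(2/3) × 0.0057^(1/2) = 145.7 ft³/s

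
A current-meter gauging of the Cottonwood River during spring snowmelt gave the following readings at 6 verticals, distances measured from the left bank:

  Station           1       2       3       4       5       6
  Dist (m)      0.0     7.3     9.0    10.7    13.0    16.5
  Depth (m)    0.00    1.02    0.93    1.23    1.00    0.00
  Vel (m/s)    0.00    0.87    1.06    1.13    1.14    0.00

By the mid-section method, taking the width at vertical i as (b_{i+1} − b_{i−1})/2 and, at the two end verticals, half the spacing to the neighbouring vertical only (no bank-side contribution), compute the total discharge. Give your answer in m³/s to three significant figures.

w_2 = (9.0 − 0.0)/2 = 4.5 m; q_2 = 0.87 × 1.02 × 4.5 = 3.993 m³/s
w_3 = (10.7 − 7.3)/2 = 1.7 m; q_3 = 1.06 × 0.93 × 1.7 = 1.676 m³/s
w_4 = (13.0 − 9.0)/2 = 2 m; q_4 = 1.13 × 1.23 × 2 = 2.780 m³/s
w_5 = (16.5 − 10.7)/2 = 2.9 m; q_5 = 1.14 × 1.00 × 2.9 = 3.306 m³/s
Stations 1, 6 contribute zero (depth or velocity is 0).
Q = Σ qᵢ = 11.75 m³/s

11.8 m³/s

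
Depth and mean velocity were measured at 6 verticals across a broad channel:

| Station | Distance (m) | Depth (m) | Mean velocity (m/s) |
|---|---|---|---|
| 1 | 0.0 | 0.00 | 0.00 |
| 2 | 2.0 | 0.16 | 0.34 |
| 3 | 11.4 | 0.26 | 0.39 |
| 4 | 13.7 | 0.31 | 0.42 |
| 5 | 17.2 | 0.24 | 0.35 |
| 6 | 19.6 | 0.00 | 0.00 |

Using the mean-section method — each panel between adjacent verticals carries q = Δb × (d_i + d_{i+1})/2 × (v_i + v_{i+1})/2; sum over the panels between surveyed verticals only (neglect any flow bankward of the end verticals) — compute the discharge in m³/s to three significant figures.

Panel 1-2: Δb = 2 m, d̄ = (0.00+0.16)/2 = 0.08, v̄ = (0.00+0.34)/2 = 0.17 → q = 2×0.08×0.17 = 0.02720 m³/s
Panel 2-3: Δb = 9.4 m, d̄ = (0.16+0.26)/2 = 0.21, v̄ = (0.34+0.39)/2 = 0.365 → q = 9.4×0.21×0.365 = 0.7205 m³/s
Panel 3-4: Δb = 2.3 m, d̄ = (0.26+0.31)/2 = 0.285, v̄ = (0.39+0.42)/2 = 0.405 → q = 2.3×0.285×0.405 = 0.2655 m³/s
Panel 4-5: Δb = 3.5 m, d̄ = (0.31+0.24)/2 = 0.275, v̄ = (0.42+0.35)/2 = 0.385 → q = 3.5×0.275×0.385 = 0.3706 m³/s
Panel 5-6: Δb = 2.4 m, d̄ = (0.24+0.00)/2 = 0.12, v̄ = (0.35+0.00)/2 = 0.175 → q = 2.4×0.12×0.175 = 0.05040 m³/s
Q = Σ q = 1.434 m³/s

1.43 m³/s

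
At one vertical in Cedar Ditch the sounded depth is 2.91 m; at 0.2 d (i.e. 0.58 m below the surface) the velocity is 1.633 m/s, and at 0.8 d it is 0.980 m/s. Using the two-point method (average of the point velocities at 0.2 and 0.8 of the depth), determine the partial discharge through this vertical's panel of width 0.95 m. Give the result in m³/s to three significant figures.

3.61 m³/s

v̄ = (1.633 + 0.980) / 2 = 1.307 m/s
q = v̄ × d × w = 1.307 × 2.91 × 0.95 = 3.612 m³/s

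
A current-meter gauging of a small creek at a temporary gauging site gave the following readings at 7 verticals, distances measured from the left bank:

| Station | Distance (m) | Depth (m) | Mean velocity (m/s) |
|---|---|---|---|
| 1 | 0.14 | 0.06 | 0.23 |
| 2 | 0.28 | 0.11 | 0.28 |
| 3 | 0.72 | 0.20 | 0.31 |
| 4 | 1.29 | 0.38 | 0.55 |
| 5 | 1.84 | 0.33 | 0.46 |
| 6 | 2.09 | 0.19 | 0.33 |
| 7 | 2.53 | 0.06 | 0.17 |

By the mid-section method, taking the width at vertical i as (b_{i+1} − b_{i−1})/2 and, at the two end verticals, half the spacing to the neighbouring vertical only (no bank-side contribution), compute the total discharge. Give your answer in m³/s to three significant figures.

0.243 m³/s

w_1 = (0.28 − 0.14)/2 = 0.07 m; q_1 = 0.23 × 0.06 × 0.07 = 0.0009660 m³/s
w_2 = (0.72 − 0.14)/2 = 0.29 m; q_2 = 0.28 × 0.11 × 0.29 = 0.008932 m³/s
w_3 = (1.29 − 0.28)/2 = 0.505 m; q_3 = 0.31 × 0.20 × 0.505 = 0.03131 m³/s
w_4 = (1.84 − 0.72)/2 = 0.56 m; q_4 = 0.55 × 0.38 × 0.56 = 0.1170 m³/s
w_5 = (2.09 − 1.29)/2 = 0.4 m; q_5 = 0.46 × 0.33 × 0.4 = 0.06072 m³/s
w_6 = (2.53 − 1.84)/2 = 0.345 m; q_6 = 0.33 × 0.19 × 0.345 = 0.02163 m³/s
w_7 = (2.53 − 2.09)/2 = 0.22 m; q_7 = 0.17 × 0.06 × 0.22 = 0.002244 m³/s
Q = Σ qᵢ = 0.2428 m³/s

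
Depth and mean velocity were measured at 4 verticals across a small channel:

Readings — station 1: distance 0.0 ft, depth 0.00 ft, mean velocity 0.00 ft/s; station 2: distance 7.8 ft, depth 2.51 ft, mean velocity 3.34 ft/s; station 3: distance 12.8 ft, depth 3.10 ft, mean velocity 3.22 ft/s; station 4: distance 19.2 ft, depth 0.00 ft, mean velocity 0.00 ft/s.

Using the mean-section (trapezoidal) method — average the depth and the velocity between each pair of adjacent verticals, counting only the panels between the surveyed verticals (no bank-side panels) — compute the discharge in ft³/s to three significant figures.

78.3 ft³/s

Panel 1-2: Δb = 7.8 ft, d̄ = (0.00+2.51)/2 = 1.255, v̄ = (0.00+3.34)/2 = 1.67 → q = 7.8×1.255×1.67 = 16.35 ft³/s
Panel 2-3: Δb = 5 ft, d̄ = (2.51+3.10)/2 = 2.805, v̄ = (3.34+3.22)/2 = 3.28 → q = 5×2.805×3.28 = 46.00 ft³/s
Panel 3-4: Δb = 6.4 ft, d̄ = (3.10+0.00)/2 = 1.55, v̄ = (3.22+0.00)/2 = 1.61 → q = 6.4×1.55×1.61 = 15.97 ft³/s
Q = Σ q = 78.32 ft³/s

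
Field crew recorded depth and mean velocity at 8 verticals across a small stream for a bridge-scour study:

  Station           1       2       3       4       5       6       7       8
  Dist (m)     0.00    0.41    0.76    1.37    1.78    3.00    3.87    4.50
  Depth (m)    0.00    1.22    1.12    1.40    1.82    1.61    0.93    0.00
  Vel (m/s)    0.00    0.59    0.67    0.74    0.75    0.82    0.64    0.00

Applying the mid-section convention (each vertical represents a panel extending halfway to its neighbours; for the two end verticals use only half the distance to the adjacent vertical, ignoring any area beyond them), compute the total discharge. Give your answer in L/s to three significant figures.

w_2 = (0.76 − 0.00)/2 = 0.38 m; q_2 = 0.59 × 1.22 × 0.38 = 0.2735 m³/s
w_3 = (1.37 − 0.41)/2 = 0.48 m; q_3 = 0.67 × 1.12 × 0.48 = 0.3602 m³/s
w_4 = (1.78 − 0.76)/2 = 0.51 m; q_4 = 0.74 × 1.40 × 0.51 = 0.5284 m³/s
w_5 = (3.00 − 1.37)/2 = 0.815 m; q_5 = 0.75 × 1.82 × 0.815 = 1.112 m³/s
w_6 = (3.87 − 1.78)/2 = 1.045 m; q_6 = 0.82 × 1.61 × 1.045 = 1.380 m³/s
w_7 = (4.50 − 3.00)/2 = 0.75 m; q_7 = 0.64 × 0.93 × 0.75 = 0.4464 m³/s
Stations 1, 8 contribute zero (depth or velocity is 0).
Q = Σ qᵢ = 4.101 m³/s
= 4.101 × 1000 = 4101 L/s

4100 L/s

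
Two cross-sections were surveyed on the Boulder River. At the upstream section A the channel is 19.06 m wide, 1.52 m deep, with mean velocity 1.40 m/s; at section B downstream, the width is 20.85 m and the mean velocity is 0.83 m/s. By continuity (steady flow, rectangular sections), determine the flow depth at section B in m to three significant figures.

Q = A₁V₁ = (19.06×1.52) × 1.40 = 40.56 m³/s
d₂ = Q/(b₂ V₂) = 40.56/(20.85×0.83) = 2.344 m

2.34 m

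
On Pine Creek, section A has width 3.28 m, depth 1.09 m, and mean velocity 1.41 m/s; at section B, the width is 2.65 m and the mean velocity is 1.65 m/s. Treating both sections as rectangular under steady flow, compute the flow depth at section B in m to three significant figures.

1.15 m

Q = A₁V₁ = (3.28×1.09) × 1.41 = 5.041 m³/s
d₂ = Q/(b₂ V₂) = 5.041/(2.65×1.65) = 1.153 m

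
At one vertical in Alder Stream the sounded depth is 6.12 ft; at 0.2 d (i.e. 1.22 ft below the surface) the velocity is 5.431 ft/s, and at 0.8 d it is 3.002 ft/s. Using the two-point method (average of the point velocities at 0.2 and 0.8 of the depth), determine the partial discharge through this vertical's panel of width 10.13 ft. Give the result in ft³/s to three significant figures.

v̄ = (5.431 + 3.002) / 2 = 4.217 ft/s
q = v̄ × d × w = 4.217 × 6.12 × 10.13 = 261.4 ft³/s

261 ft³/s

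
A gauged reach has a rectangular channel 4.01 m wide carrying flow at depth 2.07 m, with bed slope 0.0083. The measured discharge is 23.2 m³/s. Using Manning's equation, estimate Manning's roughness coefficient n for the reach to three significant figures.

0.0330

A = b·y = 4.01 × 2.07 = 8.301 m²
P = b + 2y = 4.01 + 2×2.07 = 8.150 m
R = A/P = 8.301/8.150 = 1.018 m
n = (1/Q)·A·R^(2/3)·S^(1/2) = (1/23.2) × 8.301 × 1.012 × 0.09110 = 0.03300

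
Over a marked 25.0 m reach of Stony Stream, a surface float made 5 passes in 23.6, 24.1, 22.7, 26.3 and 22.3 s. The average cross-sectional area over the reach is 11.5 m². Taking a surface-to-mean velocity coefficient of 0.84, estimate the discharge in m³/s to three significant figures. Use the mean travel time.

10.1 m³/s

t̄ = (23.6 + 24.1 + 22.7 + 26.3 + 22.3) / 5 = 23.8 s
v_surface = L / t̄ = 25.0 / 23.8 = 1.050 m/s
v_mean = 0.84 × 1.050 = 0.8824 m/s
Q = A × v_mean = 11.5 × 0.8824 = 10.15 m³/s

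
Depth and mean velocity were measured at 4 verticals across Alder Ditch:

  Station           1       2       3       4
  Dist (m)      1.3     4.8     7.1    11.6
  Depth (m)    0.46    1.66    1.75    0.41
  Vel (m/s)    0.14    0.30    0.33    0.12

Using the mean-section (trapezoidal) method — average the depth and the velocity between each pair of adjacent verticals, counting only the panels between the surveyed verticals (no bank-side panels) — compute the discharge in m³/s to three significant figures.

Panel 1-2: Δb = 3.5 m, d̄ = (0.46+1.66)/2 = 1.06, v̄ = (0.14+0.30)/2 = 0.22 → q = 3.5×1.06×0.22 = 0.8162 m³/s
Panel 2-3: Δb = 2.3 m, d̄ = (1.66+1.75)/2 = 1.705, v̄ = (0.30+0.33)/2 = 0.315 → q = 2.3×1.705×0.315 = 1.235 m³/s
Panel 3-4: Δb = 4.5 m, d̄ = (1.75+0.41)/2 = 1.08, v̄ = (0.33+0.12)/2 = 0.225 → q = 4.5×1.08×0.225 = 1.094 m³/s
Q = Σ q = 3.145 m³/s

3.14 m³/s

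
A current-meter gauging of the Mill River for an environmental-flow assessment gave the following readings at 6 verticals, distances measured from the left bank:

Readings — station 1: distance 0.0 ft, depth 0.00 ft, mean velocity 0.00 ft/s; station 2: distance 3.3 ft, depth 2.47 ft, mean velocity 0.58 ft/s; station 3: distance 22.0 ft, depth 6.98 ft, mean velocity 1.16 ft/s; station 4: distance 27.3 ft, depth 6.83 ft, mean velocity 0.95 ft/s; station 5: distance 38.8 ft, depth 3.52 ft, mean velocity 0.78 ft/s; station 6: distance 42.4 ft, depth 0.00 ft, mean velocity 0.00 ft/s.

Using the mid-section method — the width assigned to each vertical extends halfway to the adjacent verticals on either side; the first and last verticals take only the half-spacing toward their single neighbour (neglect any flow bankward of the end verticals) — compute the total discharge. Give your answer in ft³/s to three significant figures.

w_2 = (22.0 − 0.0)/2 = 11 ft; q_2 = 0.58 × 2.47 × 11 = 15.76 ft³/s
w_3 = (27.3 − 3.3)/2 = 12 ft; q_3 = 1.16 × 6.98 × 12 = 97.16 ft³/s
w_4 = (38.8 − 22.0)/2 = 8.4 ft; q_4 = 0.95 × 6.83 × 8.4 = 54.50 ft³/s
w_5 = (42.4 − 27.3)/2 = 7.55 ft; q_5 = 0.78 × 3.52 × 7.55 = 20.73 ft³/s
Stations 1, 6 contribute zero (depth or velocity is 0).
Q = Σ qᵢ = 188.2 ft³/s

188 ft³/s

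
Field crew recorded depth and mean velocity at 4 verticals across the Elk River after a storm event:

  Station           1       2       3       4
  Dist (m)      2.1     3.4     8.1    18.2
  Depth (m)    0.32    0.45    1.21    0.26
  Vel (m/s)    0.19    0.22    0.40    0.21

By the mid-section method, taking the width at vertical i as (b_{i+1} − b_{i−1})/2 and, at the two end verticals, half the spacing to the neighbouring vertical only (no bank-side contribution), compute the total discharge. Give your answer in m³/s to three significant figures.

w_1 = (3.4 − 2.1)/2 = 0.65 m; q_1 = 0.19 × 0.32 × 0.65 = 0.03952 m³/s
w_2 = (8.1 − 2.1)/2 = 3 m; q_2 = 0.22 × 0.45 × 3 = 0.2970 m³/s
w_3 = (18.2 − 3.4)/2 = 7.4 m; q_3 = 0.40 × 1.21 × 7.4 = 3.582 m³/s
w_4 = (18.2 − 8.1)/2 = 5.05 m; q_4 = 0.21 × 0.26 × 5.05 = 0.2757 m³/s
Q = Σ qᵢ = 4.194 m³/s

4.19 m³/s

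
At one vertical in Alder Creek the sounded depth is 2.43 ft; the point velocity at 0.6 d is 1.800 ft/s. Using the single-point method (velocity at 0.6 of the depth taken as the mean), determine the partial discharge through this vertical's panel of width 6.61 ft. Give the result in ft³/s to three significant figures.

v̄ = v₀.₆ = 1.800 ft/s
q = v̄ × d × w = 1.800 × 2.43 × 6.61 = 28.91 ft³/s

28.9 ft³/s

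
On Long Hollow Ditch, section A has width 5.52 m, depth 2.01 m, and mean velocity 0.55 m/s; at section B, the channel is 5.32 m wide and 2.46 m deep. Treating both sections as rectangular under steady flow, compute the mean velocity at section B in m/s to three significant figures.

Q = A₁V₁ = (5.52×2.01) × 0.55 = 6.102 m³/s
A₂ = 5.32 × 2.46 = 13.09 m²
V₂ = Q/A₂ = 6.102/13.09 = 0.4663 m/s

0.466 m/s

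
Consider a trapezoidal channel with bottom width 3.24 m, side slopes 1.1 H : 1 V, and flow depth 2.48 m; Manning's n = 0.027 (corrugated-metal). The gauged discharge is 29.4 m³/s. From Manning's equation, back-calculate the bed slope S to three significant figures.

0.00185

A = (b + z·y)·y = (3.24 + 1.1×2.48)×2.48 = 14.80 m²
P = b + 2y√(1+z²) = 3.24 + 2×2.48×√(1+1.1²) = 10.61 m
R = A/P = 14.80/10.61 = 1.395 m
S = (Q·n / (1·A·R^(2/3)))² = (29.4×0.027 / (1×14.80×1.248))² = 0.001846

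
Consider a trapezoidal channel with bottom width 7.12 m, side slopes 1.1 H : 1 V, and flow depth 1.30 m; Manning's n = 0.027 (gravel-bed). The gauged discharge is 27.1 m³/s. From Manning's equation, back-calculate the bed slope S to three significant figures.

0.00427

A = (b + z·y)·y = (7.12 + 1.1×1.30)×1.30 = 11.12 m²
P = b + 2y√(1+z²) = 7.12 + 2×1.30×√(1+1.1²) = 10.99 m
R = A/P = 11.12/10.99 = 1.012 m
S = (Q·n / (1·A·R^(2/3)))² = (27.1×0.027 / (1×11.12×1.008))² = 0.004266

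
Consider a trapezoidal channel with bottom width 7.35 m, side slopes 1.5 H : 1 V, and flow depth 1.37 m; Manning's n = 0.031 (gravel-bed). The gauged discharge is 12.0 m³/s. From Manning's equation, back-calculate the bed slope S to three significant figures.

A = (b + z·y)·y = (7.35 + 1.5×1.37)×1.37 = 12.88 m²
P = b + 2y√(1+z²) = 7.35 + 2×1.37×√(1+1.5²) = 12.29 m
R = A/P = 12.88/12.29 = 1.048 m
S = (Q·n / (1·A·R^(2/3)))² = (12.0×0.031 / (1×12.88×1.032))² = 0.0007826

0.000783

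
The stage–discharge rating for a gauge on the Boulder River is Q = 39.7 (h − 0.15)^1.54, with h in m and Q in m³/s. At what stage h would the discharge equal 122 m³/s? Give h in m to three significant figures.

2.22 m

h − h₀ = (Q/C)^(1/b) = (122/39.7)^(1/1.54) = 2.073 m
h = 0.15 + 2.073 = 2.223 m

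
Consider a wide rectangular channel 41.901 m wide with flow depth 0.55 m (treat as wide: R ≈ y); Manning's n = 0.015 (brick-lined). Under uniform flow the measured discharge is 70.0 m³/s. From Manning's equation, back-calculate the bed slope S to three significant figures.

0.00461

A = b·y = 41.901 × 0.55 = 23.05 m²
Wide channel: R ≈ y = 0.55 m
S = (Q·n / (1·A·R^(2/3)))² = (70.0×0.015 / (1×23.05×0.6713))² = 0.004607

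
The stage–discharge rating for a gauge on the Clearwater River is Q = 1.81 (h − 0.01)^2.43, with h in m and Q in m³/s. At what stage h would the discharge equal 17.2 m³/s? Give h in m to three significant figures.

2.54 m

h − h₀ = (Q/C)^(1/b) = (17.2/1.81)^(1/2.43) = 2.526 m
h = 0.01 + 2.526 = 2.536 m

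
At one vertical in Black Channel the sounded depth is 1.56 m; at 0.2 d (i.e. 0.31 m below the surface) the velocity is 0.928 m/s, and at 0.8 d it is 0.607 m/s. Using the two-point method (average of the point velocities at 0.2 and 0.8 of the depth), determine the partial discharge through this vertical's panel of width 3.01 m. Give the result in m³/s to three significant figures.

v̄ = (0.928 + 0.607) / 2 = 0.7675 m/s
q = v̄ × d × w = 0.7675 × 1.56 × 3.01 = 3.604 m³/s

3.60 m³/s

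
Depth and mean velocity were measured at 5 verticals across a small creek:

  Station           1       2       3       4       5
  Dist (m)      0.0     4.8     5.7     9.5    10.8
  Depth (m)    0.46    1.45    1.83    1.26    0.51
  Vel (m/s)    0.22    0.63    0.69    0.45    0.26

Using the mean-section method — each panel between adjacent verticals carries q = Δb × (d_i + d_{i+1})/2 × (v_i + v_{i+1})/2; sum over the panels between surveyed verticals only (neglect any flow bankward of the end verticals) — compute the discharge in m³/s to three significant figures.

6.68 m³/s

Panel 1-2: Δb = 4.8 m, d̄ = (0.46+1.45)/2 = 0.955, v̄ = (0.22+0.63)/2 = 0.425 → q = 4.8×0.955×0.425 = 1.948 m³/s
Panel 2-3: Δb = 0.9 m, d̄ = (1.45+1.83)/2 = 1.64, v̄ = (0.63+0.69)/2 = 0.66 → q = 0.9×1.64×0.66 = 0.9742 m³/s
Panel 3-4: Δb = 3.8 m, d̄ = (1.83+1.26)/2 = 1.545, v̄ = (0.69+0.45)/2 = 0.57 → q = 3.8×1.545×0.57 = 3.346 m³/s
Panel 4-5: Δb = 1.3 m, d̄ = (1.26+0.51)/2 = 0.885, v̄ = (0.45+0.26)/2 = 0.355 → q = 1.3×0.885×0.355 = 0.4084 m³/s
Q = Σ q = 6.677 m³/s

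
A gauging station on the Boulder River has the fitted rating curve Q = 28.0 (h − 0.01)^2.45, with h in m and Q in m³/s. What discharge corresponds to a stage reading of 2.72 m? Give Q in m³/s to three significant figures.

Q = 28.0 × (2.72 − 0.01)^2.45 = 28.0 × 2.71^2.45 = 322.1 m³/s

322 m³/s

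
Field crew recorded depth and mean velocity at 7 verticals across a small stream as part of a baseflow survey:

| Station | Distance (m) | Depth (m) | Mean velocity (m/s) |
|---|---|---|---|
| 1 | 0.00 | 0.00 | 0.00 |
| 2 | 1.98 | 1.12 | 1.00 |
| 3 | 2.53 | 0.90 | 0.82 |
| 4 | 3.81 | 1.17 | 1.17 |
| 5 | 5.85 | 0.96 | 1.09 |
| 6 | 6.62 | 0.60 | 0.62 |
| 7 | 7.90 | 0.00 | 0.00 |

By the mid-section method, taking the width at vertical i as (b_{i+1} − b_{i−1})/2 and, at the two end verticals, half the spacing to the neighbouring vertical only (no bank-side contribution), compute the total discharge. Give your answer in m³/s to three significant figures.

w_2 = (2.53 − 0.00)/2 = 1.265 m; q_2 = 1.00 × 1.12 × 1.265 = 1.417 m³/s
w_3 = (3.81 − 1.98)/2 = 0.915 m; q_3 = 0.82 × 0.90 × 0.915 = 0.6753 m³/s
w_4 = (5.85 − 2.53)/2 = 1.66 m; q_4 = 1.17 × 1.17 × 1.66 = 2.272 m³/s
w_5 = (6.62 − 3.81)/2 = 1.405 m; q_5 = 1.09 × 0.96 × 1.405 = 1.470 m³/s
w_6 = (7.90 − 5.85)/2 = 1.025 m; q_6 = 0.62 × 0.60 × 1.025 = 0.3813 m³/s
Stations 1, 7 contribute zero (depth or velocity is 0).
Q = Σ qᵢ = 6.216 m³/s

6.22 m³/s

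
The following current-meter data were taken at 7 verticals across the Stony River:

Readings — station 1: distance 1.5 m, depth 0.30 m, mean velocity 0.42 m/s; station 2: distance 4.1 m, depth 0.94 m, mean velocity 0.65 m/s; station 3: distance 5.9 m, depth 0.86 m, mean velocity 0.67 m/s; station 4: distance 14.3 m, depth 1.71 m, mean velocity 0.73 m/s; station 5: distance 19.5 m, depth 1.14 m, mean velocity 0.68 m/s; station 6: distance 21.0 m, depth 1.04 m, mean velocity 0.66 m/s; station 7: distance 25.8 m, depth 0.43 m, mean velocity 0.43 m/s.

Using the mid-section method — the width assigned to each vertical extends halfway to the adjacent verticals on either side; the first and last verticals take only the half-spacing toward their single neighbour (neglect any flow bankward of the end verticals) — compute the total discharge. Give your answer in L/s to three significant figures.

w_1 = (4.1 − 1.5)/2 = 1.3 m; q_1 = 0.42 × 0.30 × 1.3 = 0.1638 m³/s
w_2 = (5.9 − 1.5)/2 = 2.2 m; q_2 = 0.65 × 0.94 × 2.2 = 1.344 m³/s
w_3 = (14.3 − 4.1)/2 = 5.1 m; q_3 = 0.67 × 0.86 × 5.1 = 2.939 m³/s
w_4 = (19.5 − 5.9)/2 = 6.8 m; q_4 = 0.73 × 1.71 × 6.8 = 8.488 m³/s
w_5 = (21.0 − 14.3)/2 = 3.35 m; q_5 = 0.68 × 1.14 × 3.35 = 2.597 m³/s
w_6 = (25.8 − 19.5)/2 = 3.15 m; q_6 = 0.66 × 1.04 × 3.15 = 2.162 m³/s
w_7 = (25.8 − 21.0)/2 = 2.4 m; q_7 = 0.43 × 0.43 × 2.4 = 0.4438 m³/s
Q = Σ qᵢ = 18.14 m³/s
= 18.14 × 1000 = 18140 L/s

18100 L/s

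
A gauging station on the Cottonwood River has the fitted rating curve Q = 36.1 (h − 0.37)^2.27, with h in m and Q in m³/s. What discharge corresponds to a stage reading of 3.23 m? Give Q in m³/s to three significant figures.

Q = 36.1 × (3.23 − 0.37)^2.27 = 36.1 × 2.86^2.27 = 392.2 m³/s

392 m³/s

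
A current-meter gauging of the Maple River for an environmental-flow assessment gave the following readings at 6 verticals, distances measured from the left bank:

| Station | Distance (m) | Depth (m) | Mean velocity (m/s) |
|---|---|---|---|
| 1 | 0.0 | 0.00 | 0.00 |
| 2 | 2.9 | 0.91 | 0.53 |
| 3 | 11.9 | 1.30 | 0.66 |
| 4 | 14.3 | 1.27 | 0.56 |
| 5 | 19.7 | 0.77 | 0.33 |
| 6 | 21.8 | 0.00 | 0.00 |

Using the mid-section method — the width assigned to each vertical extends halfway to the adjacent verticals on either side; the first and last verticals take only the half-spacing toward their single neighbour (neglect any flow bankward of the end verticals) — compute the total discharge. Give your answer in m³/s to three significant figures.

11.5 m³/s

w_2 = (11.9 − 0.0)/2 = 5.95 m; q_2 = 0.53 × 0.91 × 5.95 = 2.870 m³/s
w_3 = (14.3 − 2.9)/2 = 5.7 m; q_3 = 0.66 × 1.30 × 5.7 = 4.891 m³/s
w_4 = (19.7 − 11.9)/2 = 3.9 m; q_4 = 0.56 × 1.27 × 3.9 = 2.774 m³/s
w_5 = (21.8 − 14.3)/2 = 3.75 m; q_5 = 0.33 × 0.77 × 3.75 = 0.9529 m³/s
Stations 1, 6 contribute zero (depth or velocity is 0).
Q = Σ qᵢ = 11.49 m³/s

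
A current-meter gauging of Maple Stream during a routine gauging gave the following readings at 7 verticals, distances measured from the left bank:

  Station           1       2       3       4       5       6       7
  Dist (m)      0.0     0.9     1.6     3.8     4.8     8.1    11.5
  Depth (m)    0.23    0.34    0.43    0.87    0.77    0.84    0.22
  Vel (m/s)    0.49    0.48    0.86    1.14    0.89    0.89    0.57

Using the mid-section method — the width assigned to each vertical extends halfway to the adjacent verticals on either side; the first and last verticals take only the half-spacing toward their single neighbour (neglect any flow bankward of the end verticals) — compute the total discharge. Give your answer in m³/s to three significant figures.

6.50 m³/s

w_1 = (0.9 − 0.0)/2 = 0.45 m; q_1 = 0.49 × 0.23 × 0.45 = 0.05072 m³/s
w_2 = (1.6 − 0.0)/2 = 0.8 m; q_2 = 0.48 × 0.34 × 0.8 = 0.1306 m³/s
w_3 = (3.8 − 0.9)/2 = 1.45 m; q_3 = 0.86 × 0.43 × 1.45 = 0.5362 m³/s
w_4 = (4.8 − 1.6)/2 = 1.6 m; q_4 = 1.14 × 0.87 × 1.6 = 1.587 m³/s
w_5 = (8.1 − 3.8)/2 = 2.15 m; q_5 = 0.89 × 0.77 × 2.15 = 1.473 m³/s
w_6 = (11.5 − 4.8)/2 = 3.35 m; q_6 = 0.89 × 0.84 × 3.35 = 2.504 m³/s
w_7 = (11.5 − 8.1)/2 = 1.7 m; q_7 = 0.57 × 0.22 × 1.7 = 0.2132 m³/s
Q = Σ qᵢ = 6.495 m³/s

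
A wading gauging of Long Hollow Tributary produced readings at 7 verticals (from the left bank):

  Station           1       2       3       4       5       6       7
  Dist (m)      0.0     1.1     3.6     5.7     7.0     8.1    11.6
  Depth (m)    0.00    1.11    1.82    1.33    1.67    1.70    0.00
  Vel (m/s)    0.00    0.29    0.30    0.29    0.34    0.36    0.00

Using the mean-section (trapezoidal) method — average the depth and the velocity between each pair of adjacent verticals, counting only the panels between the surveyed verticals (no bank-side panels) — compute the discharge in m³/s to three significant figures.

3.94 m³/s

Panel 1-2: Δb = 1.1 m, d̄ = (0.00+1.11)/2 = 0.555, v̄ = (0.00+0.29)/2 = 0.145 → q = 1.1×0.555×0.145 = 0.08852 m³/s
Panel 2-3: Δb = 2.5 m, d̄ = (1.11+1.82)/2 = 1.465, v̄ = (0.29+0.30)/2 = 0.295 → q = 2.5×1.465×0.295 = 1.080 m³/s
Panel 3-4: Δb = 2.1 m, d̄ = (1.82+1.33)/2 = 1.575, v̄ = (0.30+0.29)/2 = 0.295 → q = 2.1×1.575×0.295 = 0.9757 m³/s
Panel 4-5: Δb = 1.3 m, d̄ = (1.33+1.67)/2 = 1.5, v̄ = (0.29+0.34)/2 = 0.315 → q = 1.3×1.5×0.315 = 0.6143 m³/s
Panel 5-6: Δb = 1.1 m, d̄ = (1.67+1.70)/2 = 1.685, v̄ = (0.34+0.36)/2 = 0.35 → q = 1.1×1.685×0.35 = 0.6487 m³/s
Panel 6-7: Δb = 3.5 m, d̄ = (1.70+0.00)/2 = 0.85, v̄ = (0.36+0.00)/2 = 0.18 → q = 3.5×0.85×0.18 = 0.5355 m³/s
Q = Σ q = 3.943 m³/s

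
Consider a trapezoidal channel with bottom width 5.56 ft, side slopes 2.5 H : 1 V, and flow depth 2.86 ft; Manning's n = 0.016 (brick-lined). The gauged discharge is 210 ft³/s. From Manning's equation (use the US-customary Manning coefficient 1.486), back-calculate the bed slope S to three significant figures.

A = (b + z·y)·y = (5.56 + 2.5×2.86)×2.86 = 36.35 ft²
P = b + 2y√(1+z²) = 5.56 + 2×2.86×√(1+2.5²) = 20.96 ft
R = A/P = 36.35/20.96 = 1.734 ft
S = (Q·n / (1.486·A·R^(2/3)))² = (210×0.016 / (1.486×36.35×1.443))² = 0.001857

0.00186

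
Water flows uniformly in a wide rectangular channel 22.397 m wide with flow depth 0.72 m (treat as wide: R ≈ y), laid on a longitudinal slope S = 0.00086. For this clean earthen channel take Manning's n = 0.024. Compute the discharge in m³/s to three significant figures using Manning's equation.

A = b·y = 22.397 × 0.72 = 16.13 m²
Wide channel: R ≈ y = 0.72 m
Q = (1/n)·A·R^(2/3)·S^(1/2) = (1/0.024) × 16.13 × 0.7200^(2/3) × 0.00086^(1/2) = 15.83 m³/s

15.8 m³/s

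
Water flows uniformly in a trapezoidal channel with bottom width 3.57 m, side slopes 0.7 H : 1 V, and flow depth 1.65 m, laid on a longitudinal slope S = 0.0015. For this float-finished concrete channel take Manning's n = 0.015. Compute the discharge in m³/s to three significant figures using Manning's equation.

20.5 m³/s

A = (b + z·y)·y = (3.57 + 0.7×1.65)×1.65 = 7.796 m²
P = b + 2y√(1+z²) = 3.57 + 2×1.65×√(1+0.7²) = 7.598 m
R = A/P = 7.796/7.598 = 1.026 m
Q = (1/n)·A·R^(2/3)·S^(1/2) = (1/0.015) × 7.796 × 1.026^(2/3) × 0.0015^(1/2) = 20.48 m³/s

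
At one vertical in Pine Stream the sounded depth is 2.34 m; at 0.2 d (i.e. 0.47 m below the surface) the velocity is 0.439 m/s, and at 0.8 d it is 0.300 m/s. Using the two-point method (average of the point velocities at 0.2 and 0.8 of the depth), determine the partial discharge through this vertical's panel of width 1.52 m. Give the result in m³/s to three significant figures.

1.31 m³/s

v̄ = (0.439 + 0.300) / 2 = 0.3695 m/s
q = v̄ × d × w = 0.3695 × 2.34 × 1.52 = 1.314 m³/s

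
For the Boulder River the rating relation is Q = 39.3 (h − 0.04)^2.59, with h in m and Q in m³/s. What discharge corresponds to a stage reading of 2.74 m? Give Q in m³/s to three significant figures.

Q = 39.3 × (2.74 − 0.04)^2.59 = 39.3 × 2.7^2.59 = 514.8 m³/s

515 m³/s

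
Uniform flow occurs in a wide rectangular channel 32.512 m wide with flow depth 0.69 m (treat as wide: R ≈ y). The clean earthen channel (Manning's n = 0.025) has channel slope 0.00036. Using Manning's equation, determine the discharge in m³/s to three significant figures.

13.3 m³/s

A = b·y = 32.512 × 0.69 = 22.43 m²
Wide channel: R ≈ y = 0.69 m
Q = (1/n)·A·R^(2/3)·S^(1/2) = (1/0.025) × 22.43 × 0.6900^(2/3) × 0.00036^(1/2) = 13.29 m³/s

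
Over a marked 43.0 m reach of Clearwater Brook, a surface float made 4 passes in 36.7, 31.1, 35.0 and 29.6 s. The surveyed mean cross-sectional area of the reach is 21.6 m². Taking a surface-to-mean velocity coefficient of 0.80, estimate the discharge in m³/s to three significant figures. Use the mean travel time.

22.4 m³/s

t̄ = (36.7 + 31.1 + 35.0 + 29.6) / 4 = 33.1 s
v_surface = L / t̄ = 43.0 / 33.1 = 1.299 m/s
v_mean = 0.80 × 1.299 = 1.039 m/s
Q = A × v_mean = 21.6 × 1.039 = 22.45 m³/s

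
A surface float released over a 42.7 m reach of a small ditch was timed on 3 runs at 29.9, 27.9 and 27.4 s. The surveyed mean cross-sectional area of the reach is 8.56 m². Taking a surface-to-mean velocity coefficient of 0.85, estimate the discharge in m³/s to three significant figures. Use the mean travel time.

t̄ = (29.9 + 27.9 + 27.4) / 3 = 28.4 s
v_surface = L / t̄ = 42.7 / 28.4 = 1.504 m/s
v_mean = 0.85 × 1.504 = 1.278 m/s
Q = A × v_mean = 8.56 × 1.278 = 10.94 m³/s

10.9 m³/s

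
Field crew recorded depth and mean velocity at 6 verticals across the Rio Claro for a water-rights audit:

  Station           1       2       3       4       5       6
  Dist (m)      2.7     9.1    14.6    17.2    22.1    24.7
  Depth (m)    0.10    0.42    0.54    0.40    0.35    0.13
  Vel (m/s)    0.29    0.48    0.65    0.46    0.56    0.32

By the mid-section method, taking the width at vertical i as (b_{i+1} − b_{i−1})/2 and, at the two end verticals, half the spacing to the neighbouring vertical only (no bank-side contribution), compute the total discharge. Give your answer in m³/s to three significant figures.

w_1 = (9.1 − 2.7)/2 = 3.2 m; q_1 = 0.29 × 0.10 × 3.2 = 0.09280 m³/s
w_2 = (14.6 − 2.7)/2 = 5.95 m; q_2 = 0.48 × 0.42 × 5.95 = 1.200 m³/s
w_3 = (17.2 − 9.1)/2 = 4.05 m; q_3 = 0.65 × 0.54 × 4.05 = 1.422 m³/s
w_4 = (22.1 − 14.6)/2 = 3.75 m; q_4 = 0.46 × 0.40 × 3.75 = 0.6900 m³/s
w_5 = (24.7 − 17.2)/2 = 3.75 m; q_5 = 0.56 × 0.35 × 3.75 = 0.7350 m³/s
w_6 = (24.7 − 22.1)/2 = 1.3 m; q_6 = 0.32 × 0.13 × 1.3 = 0.05408 m³/s
Q = Σ qᵢ = 4.193 m³/s

4.19 m³/s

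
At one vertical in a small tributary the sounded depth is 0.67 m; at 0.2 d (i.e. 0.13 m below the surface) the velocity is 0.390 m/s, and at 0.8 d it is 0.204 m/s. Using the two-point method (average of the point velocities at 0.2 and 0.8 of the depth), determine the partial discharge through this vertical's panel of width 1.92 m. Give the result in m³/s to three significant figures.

v̄ = (0.390 + 0.204) / 2 = 0.2970 m/s
q = v̄ × d × w = 0.2970 × 0.67 × 1.92 = 0.3821 m³/s

0.382 m³/s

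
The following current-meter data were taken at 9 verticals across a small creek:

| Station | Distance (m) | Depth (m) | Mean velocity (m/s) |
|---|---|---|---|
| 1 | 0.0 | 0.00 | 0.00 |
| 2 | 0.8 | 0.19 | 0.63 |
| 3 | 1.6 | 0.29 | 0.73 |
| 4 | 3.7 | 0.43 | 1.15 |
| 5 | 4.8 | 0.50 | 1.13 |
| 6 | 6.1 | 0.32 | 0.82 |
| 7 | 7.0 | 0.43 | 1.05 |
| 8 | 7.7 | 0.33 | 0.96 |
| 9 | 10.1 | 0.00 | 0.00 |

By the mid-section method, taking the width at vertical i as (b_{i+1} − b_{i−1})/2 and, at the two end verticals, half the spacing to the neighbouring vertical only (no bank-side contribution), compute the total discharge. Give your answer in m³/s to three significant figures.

3.01 m³/s

w_2 = (1.6 − 0.0)/2 = 0.8 m; q_2 = 0.63 × 0.19 × 0.8 = 0.09576 m³/s
w_3 = (3.7 − 0.8)/2 = 1.45 m; q_3 = 0.73 × 0.29 × 1.45 = 0.3070 m³/s
w_4 = (4.8 − 1.6)/2 = 1.6 m; q_4 = 1.15 × 0.43 × 1.6 = 0.7912 m³/s
w_5 = (6.1 − 3.7)/2 = 1.2 m; q_5 = 1.13 × 0.50 × 1.2 = 0.6780 m³/s
w_6 = (7.0 − 4.8)/2 = 1.1 m; q_6 = 0.82 × 0.32 × 1.1 = 0.2886 m³/s
w_7 = (7.7 − 6.1)/2 = 0.8 m; q_7 = 1.05 × 0.43 × 0.8 = 0.3612 m³/s
w_8 = (10.1 − 7.0)/2 = 1.55 m; q_8 = 0.96 × 0.33 × 1.55 = 0.4910 m³/s
Stations 1, 9 contribute zero (depth or velocity is 0).
Q = Σ qᵢ = 3.013 m³/s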